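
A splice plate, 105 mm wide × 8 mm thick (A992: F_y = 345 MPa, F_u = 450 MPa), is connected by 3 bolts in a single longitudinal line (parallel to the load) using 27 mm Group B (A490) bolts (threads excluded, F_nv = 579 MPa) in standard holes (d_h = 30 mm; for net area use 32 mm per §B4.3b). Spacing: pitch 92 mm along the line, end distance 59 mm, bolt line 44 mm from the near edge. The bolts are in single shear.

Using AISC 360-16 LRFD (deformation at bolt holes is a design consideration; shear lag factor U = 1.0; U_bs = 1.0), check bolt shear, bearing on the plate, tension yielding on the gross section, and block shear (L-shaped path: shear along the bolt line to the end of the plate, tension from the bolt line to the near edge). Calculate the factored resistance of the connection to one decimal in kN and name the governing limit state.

260.8 kN (gross-section yield governs)

Bolt shear: A_b = π(27)²/4 = 572.56 mm². φR_n = 0.75 × 579 × 572.56 × 3 × 1 = 745.9 kN.
Bearing (8 mm plate, F_u = 450 MPa): end bolts L_c = 59 − 30/2 = 44, R_n = min(1.2×44×8×450, 2.4×27×8×450) = 190.08 kN/bolt; interior L_c = 92 − 30 = 62, R_n = 233.28 kN/bolt. φR_n = 0.75 × (1×190.08 + 2×233.28) = 492.5 kN.
Tension yield (gross): A_g = 105×8 = 840 mm². φR_n = 0.90 × 345 × 840 = 260.8 kN.
Block shear: shear path 1×[59+2×92] = 1×243 mm, A_gv = 1944, A_nv = 1×(243 − 2.5×32)×8 = 1304 mm²; tension to near edge: (44 − 0.5×32)×8 = 224 mm². R_n = min(0.6×450×1304, 0.6×345×1944) + 1.0×450×224 = min(352.08, 402.41) + 100.8 = 452.88 kN. φR_n = 0.75 × 452.88 = 339.7 kN.
Governing: min(745.9, 492.5, 260.8, 339.7) = 260.8 kN → gross-section yield.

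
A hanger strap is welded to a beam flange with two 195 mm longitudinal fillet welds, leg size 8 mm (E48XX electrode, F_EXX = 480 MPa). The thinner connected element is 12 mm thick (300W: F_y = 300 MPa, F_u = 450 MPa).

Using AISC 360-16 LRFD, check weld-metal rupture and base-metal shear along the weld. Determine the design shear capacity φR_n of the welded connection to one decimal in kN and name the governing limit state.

Weld metal: throat = 0.707×8 = 5.656 mm, L = 2×195 = 390 mm. φR_n = 0.75 × 0.6 × 480 × 5.656 × 390 = 476.5 kN.
Base metal shear (12 mm plate): yield φR_n = 1.0×0.6×300×12×390 = 842.4 kN; rupture φR_n = 0.75×0.6×450×12×390 = 947.7 kN; take 842.4 kN (yield).
Governing: min(476.5, 842.4) = 476.5 kN → weld metal.

476.5 kN (weld metal governs)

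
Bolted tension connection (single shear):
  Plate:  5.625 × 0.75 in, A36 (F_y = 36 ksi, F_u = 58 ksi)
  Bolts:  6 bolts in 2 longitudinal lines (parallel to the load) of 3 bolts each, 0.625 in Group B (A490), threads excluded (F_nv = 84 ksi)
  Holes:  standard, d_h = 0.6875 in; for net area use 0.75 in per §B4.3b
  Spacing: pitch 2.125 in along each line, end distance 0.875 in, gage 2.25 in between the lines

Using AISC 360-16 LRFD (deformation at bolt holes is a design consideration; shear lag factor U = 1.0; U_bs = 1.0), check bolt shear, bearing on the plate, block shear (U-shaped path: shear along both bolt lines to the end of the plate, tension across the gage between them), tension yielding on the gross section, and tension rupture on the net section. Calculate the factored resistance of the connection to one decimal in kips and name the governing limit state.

116.0 kips (bolt shear governs)

Bolt shear: A_b = π(0.625)²/4 = 0.3068 in². φR_n = 0.75 × 84 × 0.3068 × 6 × 1 = 116.0 kips.
Bearing (0.75 in plate, F_u = 58 ksi): end bolts L_c = 0.875 − 0.6875/2 = 0.53125, R_n = min(1.2×0.53125×0.75×58, 2.4×0.625×0.75×58) = 27.731 kips/bolt; interior L_c = 2.125 − 0.6875 = 1.4375, R_n = 65.25 kips/bolt. φR_n = 0.75 × (2×27.731 + 4×65.25) = 237.3 kips.
Block shear: shear path 2×[0.875+2×2.125] = 2×5.125 in, A_gv = 7.6875, A_nv = 2×(5.125 − 2.5×0.75)×0.75 = 4.875 in²; tension across gage: (2.25 − 1×0.75)×0.75 = 1.125 in². R_n = min(0.6×58×4.875, 0.6×36×7.6875) + 1.0×58×1.125 = min(169.65, 166.05) + 65.25 = 231.3 kips. φR_n = 0.75 × 231.3 = 173.5 kips.
Tension yield (gross): A_g = 5.625×0.75 = 4.2188 in². φR_n = 0.90 × 36 × 4.2188 = 136.7 kips.
Tension rupture (net): A_n = (5.625 − 2×0.75)×0.75 = 3.0938 in² (U = 1.0, A_e = A_n). φR_n = 0.75 × 58 × 3.0938 = 134.6 kips.
Governing: min(116.0, 237.3, 173.5, 136.7, 134.6) = 116.0 kips → bolt shear.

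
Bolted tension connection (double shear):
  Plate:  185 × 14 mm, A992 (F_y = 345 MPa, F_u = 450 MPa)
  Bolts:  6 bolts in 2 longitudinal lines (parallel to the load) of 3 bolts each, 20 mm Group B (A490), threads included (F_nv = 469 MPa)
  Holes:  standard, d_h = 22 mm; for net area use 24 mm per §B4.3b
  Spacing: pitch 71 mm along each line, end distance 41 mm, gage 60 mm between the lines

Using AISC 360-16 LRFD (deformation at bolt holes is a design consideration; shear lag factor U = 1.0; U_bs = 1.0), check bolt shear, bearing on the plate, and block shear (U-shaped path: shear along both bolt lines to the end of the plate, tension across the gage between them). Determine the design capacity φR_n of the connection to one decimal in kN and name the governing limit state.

Bolt shear: A_b = π(20)²/4 = 314.16 mm². φR_n = 0.75 × 469 × 314.16 × 6 × 2 = 1326.1 kN.
Bearing (14 mm plate, F_u = 450 MPa): end bolts L_c = 41 − 22/2 = 30, R_n = min(1.2×30×14×450, 2.4×20×14×450) = 226.8 kN/bolt; interior L_c = 71 − 22 = 49, R_n = 302.4 kN/bolt. φR_n = 0.75 × (2×226.8 + 4×302.4) = 1247.4 kN.
Block shear: shear path 2×[41+2×71] = 2×183 mm, A_gv = 5124, A_nv = 2×(183 − 2.5×24)×14 = 3444 mm²; tension across gage: (60 − 1×24)×14 = 504 mm². R_n = min(0.6×450×3444, 0.6×345×5124) + 1.0×450×504 = min(929.88, 1060.7) + 226.8 = 1156.7 kN. φR_n = 0.75 × 1156.7 = 867.5 kN.
Governing: min(1326.1, 1247.4, 867.5) = 867.5 kN → block shear.

867.5 kN (block shear governs)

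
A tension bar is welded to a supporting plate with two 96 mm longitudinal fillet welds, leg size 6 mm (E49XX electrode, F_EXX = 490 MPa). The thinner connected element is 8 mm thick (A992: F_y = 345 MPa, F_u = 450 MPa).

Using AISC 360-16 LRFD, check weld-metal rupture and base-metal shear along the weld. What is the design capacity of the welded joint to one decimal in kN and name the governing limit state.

179.6 kN (weld metal governs)

Weld metal: throat = 0.707×6 = 4.242 mm, L = 2×96 = 192 mm. φR_n = 0.75 × 0.6 × 490 × 4.242 × 192 = 179.6 kN.
Base metal shear (8 mm plate): yield φR_n = 1.0×0.6×345×8×192 = 318.0 kN; rupture φR_n = 0.75×0.6×450×8×192 = 311.0 kN; take 311.0 kN (rupture).
Governing: min(179.6, 311.0) = 179.6 kN → weld metal.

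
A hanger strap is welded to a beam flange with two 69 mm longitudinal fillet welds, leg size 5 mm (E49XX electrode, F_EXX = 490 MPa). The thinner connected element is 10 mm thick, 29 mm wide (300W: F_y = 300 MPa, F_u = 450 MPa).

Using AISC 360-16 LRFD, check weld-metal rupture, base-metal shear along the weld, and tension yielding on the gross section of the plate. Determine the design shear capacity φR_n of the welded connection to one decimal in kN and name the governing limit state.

Weld metal: throat = 0.707×5 = 3.535 mm, L = 2×69 = 138 mm. φR_n = 0.75 × 0.6 × 490 × 3.535 × 138 = 107.6 kN.
Base metal shear (10 mm plate): yield φR_n = 1.0×0.6×300×10×138 = 248.4 kN; rupture φR_n = 0.75×0.6×450×10×138 = 279.5 kN; take 248.4 kN (yield).
Tension yield (gross): A_g = 29×10 = 290 mm². φR_n = 0.90 × 300 × 290 = 78.3 kN.
Governing: min(107.6, 248.4, 78.3) = 78.3 kN → gross-section yield.

78.3 kN (gross-section yield governs)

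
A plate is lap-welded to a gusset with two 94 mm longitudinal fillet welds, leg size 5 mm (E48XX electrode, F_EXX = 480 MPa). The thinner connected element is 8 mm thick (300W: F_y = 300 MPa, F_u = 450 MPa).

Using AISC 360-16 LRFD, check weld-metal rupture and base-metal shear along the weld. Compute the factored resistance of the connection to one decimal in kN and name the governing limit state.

143.5 kN (weld metal governs)

Weld metal: throat = 0.707×5 = 3.535 mm, L = 2×94 = 188 mm. φR_n = 0.75 × 0.6 × 480 × 3.535 × 188 = 143.5 kN.
Base metal shear (8 mm plate): yield φR_n = 1.0×0.6×300×8×188 = 270.7 kN; rupture φR_n = 0.75×0.6×450×8×188 = 304.6 kN; take 270.7 kN (yield).
Governing: min(143.5, 270.7) = 143.5 kN → weld metal.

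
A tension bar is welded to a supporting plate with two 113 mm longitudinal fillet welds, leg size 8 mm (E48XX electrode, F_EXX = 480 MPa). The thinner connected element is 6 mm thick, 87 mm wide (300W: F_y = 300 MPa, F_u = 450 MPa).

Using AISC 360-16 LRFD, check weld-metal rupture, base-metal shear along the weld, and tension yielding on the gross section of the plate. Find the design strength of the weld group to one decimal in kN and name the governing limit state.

Weld metal: throat = 0.707×8 = 5.656 mm, L = 2×113 = 226 mm. φR_n = 0.75 × 0.6 × 480 × 5.656 × 226 = 276.1 kN.
Base metal shear (6 mm plate): yield φR_n = 1.0×0.6×300×6×226 = 244.1 kN; rupture φR_n = 0.75×0.6×450×6×226 = 274.6 kN; take 244.1 kN (yield).
Tension yield (gross): A_g = 87×6 = 522 mm². φR_n = 0.90 × 300 × 522 = 140.9 kN.
Governing: min(276.1, 244.1, 140.9) = 140.9 kN → gross-section yield.

140.9 kN (gross-section yield governs)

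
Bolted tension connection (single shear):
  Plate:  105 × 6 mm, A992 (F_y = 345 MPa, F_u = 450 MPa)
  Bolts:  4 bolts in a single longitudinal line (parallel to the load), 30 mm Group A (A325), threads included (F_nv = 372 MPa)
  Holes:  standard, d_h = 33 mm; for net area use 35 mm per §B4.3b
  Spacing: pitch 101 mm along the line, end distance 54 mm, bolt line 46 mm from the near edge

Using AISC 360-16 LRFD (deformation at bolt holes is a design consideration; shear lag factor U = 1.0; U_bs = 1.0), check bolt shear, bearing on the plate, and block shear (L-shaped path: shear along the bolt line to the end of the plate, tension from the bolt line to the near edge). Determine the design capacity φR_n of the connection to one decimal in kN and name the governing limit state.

342.6 kN (block shear governs)

Bolt shear: A_b = π(30)²/4 = 706.86 mm². φR_n = 0.75 × 372 × 706.86 × 4 × 1 = 788.9 kN.
Bearing (6 mm plate, F_u = 450 MPa): end bolts L_c = 54 − 33/2 = 37.5, R_n = min(1.2×37.5×6×450, 2.4×30×6×450) = 121.5 kN/bolt; interior L_c = 101 − 33 = 68, R_n = 194.4 kN/bolt. φR_n = 0.75 × (1×121.5 + 3×194.4) = 528.5 kN.
Block shear: shear path 1×[54+3×101] = 1×357 mm, A_gv = 2142, A_nv = 1×(357 − 3.5×35)×6 = 1407 mm²; tension to near edge: (46 − 0.5×35)×6 = 171 mm². R_n = min(0.6×450×1407, 0.6×345×2142) + 1.0×450×171 = min(379.89, 443.39) + 76.95 = 456.84 kN. φR_n = 0.75 × 456.84 = 342.6 kN.
Governing: min(788.9, 528.5, 342.6) = 342.6 kN → block shear.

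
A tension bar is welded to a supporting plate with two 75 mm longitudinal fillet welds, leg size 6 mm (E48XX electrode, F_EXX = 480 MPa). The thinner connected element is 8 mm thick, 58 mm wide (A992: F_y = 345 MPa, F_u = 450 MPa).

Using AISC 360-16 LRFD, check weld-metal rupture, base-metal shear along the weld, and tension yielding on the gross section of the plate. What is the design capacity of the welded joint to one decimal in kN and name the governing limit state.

Weld metal: throat = 0.707×6 = 4.242 mm, L = 2×75 = 150 mm. φR_n = 0.75 × 0.6 × 480 × 4.242 × 150 = 137.4 kN.
Base metal shear (8 mm plate): yield φR_n = 1.0×0.6×345×8×150 = 248.4 kN; rupture φR_n = 0.75×0.6×450×8×150 = 243.0 kN; take 243.0 kN (rupture).
Tension yield (gross): A_g = 58×8 = 464 mm². φR_n = 0.90 × 345 × 464 = 144.1 kN.
Governing: min(137.4, 243.0, 144.1) = 137.4 kN → weld metal.

137.4 kN (weld metal governs)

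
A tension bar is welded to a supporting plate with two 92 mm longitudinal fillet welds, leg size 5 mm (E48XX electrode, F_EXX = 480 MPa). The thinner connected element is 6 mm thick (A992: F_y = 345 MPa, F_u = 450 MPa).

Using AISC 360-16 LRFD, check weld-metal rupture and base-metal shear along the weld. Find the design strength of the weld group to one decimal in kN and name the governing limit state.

140.5 kN (weld metal governs)

Weld metal: throat = 0.707×5 = 3.535 mm, L = 2×92 = 184 mm. φR_n = 0.75 × 0.6 × 480 × 3.535 × 184 = 140.5 kN.
Base metal shear (6 mm plate): yield φR_n = 1.0×0.6×345×6×184 = 228.5 kN; rupture φR_n = 0.75×0.6×450×6×184 = 223.6 kN; take 223.6 kN (rupture).
Governing: min(140.5, 223.6) = 140.5 kN → weld metal.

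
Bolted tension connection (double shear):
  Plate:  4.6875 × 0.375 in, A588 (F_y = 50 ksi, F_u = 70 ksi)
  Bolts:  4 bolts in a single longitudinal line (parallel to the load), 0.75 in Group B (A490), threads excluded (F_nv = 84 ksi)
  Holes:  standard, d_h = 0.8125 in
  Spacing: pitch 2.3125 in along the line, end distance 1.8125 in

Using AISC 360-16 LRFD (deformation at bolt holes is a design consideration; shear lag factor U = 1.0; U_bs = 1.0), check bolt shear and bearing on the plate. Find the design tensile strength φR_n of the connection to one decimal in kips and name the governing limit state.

Bolt shear: A_b = π(0.75)²/4 = 0.44179 in². φR_n = 0.75 × 84 × 0.44179 × 4 × 2 = 222.7 kips.
Bearing (0.375 in plate, F_u = 70 ksi): end bolts L_c = 1.8125 − 0.8125/2 = 1.40625, R_n = min(1.2×1.40625×0.375×70, 2.4×0.75×0.375×70) = 44.297 kips/bolt; interior L_c = 2.3125 − 0.8125 = 1.5, R_n = 47.25 kips/bolt. φR_n = 0.75 × (1×44.297 + 3×47.25) = 139.5 kips.
Governing: min(222.7, 139.5) = 139.5 kips → bearing.

139.5 kips (bearing governs)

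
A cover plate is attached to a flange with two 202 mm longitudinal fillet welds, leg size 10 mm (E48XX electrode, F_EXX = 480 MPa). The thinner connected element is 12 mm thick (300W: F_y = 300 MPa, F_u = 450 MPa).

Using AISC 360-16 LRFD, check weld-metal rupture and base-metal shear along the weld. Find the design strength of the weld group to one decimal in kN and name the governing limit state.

Weld metal: throat = 0.707×10 = 7.07 mm, L = 2×202 = 404 mm. φR_n = 0.75 × 0.6 × 480 × 7.07 × 404 = 617.0 kN.
Base metal shear (12 mm plate): yield φR_n = 1.0×0.6×300×12×404 = 872.6 kN; rupture φR_n = 0.75×0.6×450×12×404 = 981.7 kN; take 872.6 kN (yield).
Governing: min(617.0, 872.6) = 617.0 kN → weld metal.

617.0 kN (weld metal governs)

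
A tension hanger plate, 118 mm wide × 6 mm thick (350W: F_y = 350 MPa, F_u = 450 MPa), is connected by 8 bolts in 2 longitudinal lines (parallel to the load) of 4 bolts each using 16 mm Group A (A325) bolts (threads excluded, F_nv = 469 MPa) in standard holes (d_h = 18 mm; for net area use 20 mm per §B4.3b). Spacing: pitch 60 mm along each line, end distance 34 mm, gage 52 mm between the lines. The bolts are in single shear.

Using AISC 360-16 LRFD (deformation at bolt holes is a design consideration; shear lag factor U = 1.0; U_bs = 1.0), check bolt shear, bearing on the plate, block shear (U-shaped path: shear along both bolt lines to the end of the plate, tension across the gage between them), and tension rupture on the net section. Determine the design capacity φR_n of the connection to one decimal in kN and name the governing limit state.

Bolt shear: A_b = π(16)²/4 = 201.06 mm². φR_n = 0.75 × 469 × 201.06 × 8 × 1 = 565.8 kN.
Bearing (6 mm plate, F_u = 450 MPa): end bolts L_c = 34 − 18/2 = 25, R_n = min(1.2×25×6×450, 2.4×16×6×450) = 81 kN/bolt; interior L_c = 60 − 18 = 42, R_n = 103.68 kN/bolt. φR_n = 0.75 × (2×81 + 6×103.68) = 588.1 kN.
Block shear: shear path 2×[34+3×60] = 2×214 mm, A_gv = 2568, A_nv = 2×(214 − 3.5×20)×6 = 1728 mm²; tension across gage: (52 − 1×20)×6 = 192 mm². R_n = min(0.6×450×1728, 0.6×350×2568) + 1.0×450×192 = min(466.56, 539.28) + 86.4 = 552.96 kN. φR_n = 0.75 × 552.96 = 414.7 kN.
Tension rupture (net): A_n = (118 − 2×20)×6 = 468 mm² (U = 1.0, A_e = A_n). φR_n = 0.75 × 450 × 468 = 158.0 kN.
Governing: min(565.8, 588.1, 414.7, 158.0) = 158.0 kN → net-section rupture.

158.0 kN (net-section rupture governs)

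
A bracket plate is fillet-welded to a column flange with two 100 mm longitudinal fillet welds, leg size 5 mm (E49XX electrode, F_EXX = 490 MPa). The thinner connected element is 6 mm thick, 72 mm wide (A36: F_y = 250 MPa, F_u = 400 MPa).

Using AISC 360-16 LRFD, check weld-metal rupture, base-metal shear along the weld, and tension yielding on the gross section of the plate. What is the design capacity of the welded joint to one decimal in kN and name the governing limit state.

Weld metal: throat = 0.707×5 = 3.535 mm, L = 2×100 = 200 mm. φR_n = 0.75 × 0.6 × 490 × 3.535 × 200 = 155.9 kN.
Base metal shear (6 mm plate): yield φR_n = 1.0×0.6×250×6×200 = 180.0 kN; rupture φR_n = 0.75×0.6×400×6×200 = 216.0 kN; take 180.0 kN (yield).
Tension yield (gross): A_g = 72×6 = 432 mm². φR_n = 0.90 × 250 × 432 = 97.2 kN.
Governing: min(155.9, 180.0, 97.2) = 97.2 kN → gross-section yield.

97.2 kN (gross-section yield governs)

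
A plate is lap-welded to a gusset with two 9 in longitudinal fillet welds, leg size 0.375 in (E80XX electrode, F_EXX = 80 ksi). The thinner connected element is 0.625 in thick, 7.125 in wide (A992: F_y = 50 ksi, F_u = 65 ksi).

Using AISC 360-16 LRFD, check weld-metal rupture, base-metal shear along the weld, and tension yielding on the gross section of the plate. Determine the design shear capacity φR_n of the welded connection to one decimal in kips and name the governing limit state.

171.8 kips (weld metal governs)

Weld metal: throat = 0.707×0.375 = 0.26513 in, L = 2×9 = 18 in. φR_n = 0.75 × 0.6 × 80 × 0.26513 × 18 = 171.8 kips.
Base metal shear (0.625 in plate): yield φR_n = 1.0×0.6×50×0.625×18 = 337.5 kips; rupture φR_n = 0.75×0.6×65×0.625×18 = 329.1 kips; take 329.1 kips (rupture).
Tension yield (gross): A_g = 7.125×0.625 = 4.4531 in². φR_n = 0.90 × 50 × 4.4531 = 200.4 kips.
Governing: min(171.8, 329.1, 200.4) = 171.8 kips → weld metal.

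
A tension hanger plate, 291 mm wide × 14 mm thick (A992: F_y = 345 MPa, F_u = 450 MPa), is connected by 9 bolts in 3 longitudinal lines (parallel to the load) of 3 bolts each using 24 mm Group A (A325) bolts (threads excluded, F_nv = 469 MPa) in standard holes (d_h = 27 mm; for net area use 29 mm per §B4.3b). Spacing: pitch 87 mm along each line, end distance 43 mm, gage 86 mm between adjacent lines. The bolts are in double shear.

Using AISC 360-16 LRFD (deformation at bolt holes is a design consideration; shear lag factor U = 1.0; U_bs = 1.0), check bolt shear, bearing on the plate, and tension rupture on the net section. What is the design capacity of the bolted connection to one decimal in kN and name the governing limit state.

Bolt shear: A_b = π(24)²/4 = 452.39 mm². φR_n = 0.75 × 469 × 452.39 × 9 × 2 = 2864.3 kN.
Bearing (14 mm plate, F_u = 450 MPa): end bolts L_c = 43 − 27/2 = 29.5, R_n = min(1.2×29.5×14×450, 2.4×24×14×450) = 223.02 kN/bolt; interior L_c = 87 − 27 = 60, R_n = 362.88 kN/bolt. φR_n = 0.75 × (3×223.02 + 6×362.88) = 2134.8 kN.
Tension rupture (net): A_n = (291 − 3×29)×14 = 2856 mm² (U = 1.0, A_e = A_n). φR_n = 0.75 × 450 × 2856 = 963.9 kN.
Governing: min(2864.3, 2134.8, 963.9) = 963.9 kN → net-section rupture.

963.9 kN (net-section rupture governs)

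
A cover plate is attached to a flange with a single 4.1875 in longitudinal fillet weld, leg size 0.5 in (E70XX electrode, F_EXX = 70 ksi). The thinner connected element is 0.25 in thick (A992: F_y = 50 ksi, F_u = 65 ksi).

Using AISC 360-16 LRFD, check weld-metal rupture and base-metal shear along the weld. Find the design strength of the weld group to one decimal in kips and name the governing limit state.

30.6 kips (base-metal shear governs)

Weld metal: throat = 0.707×0.5 = 0.3535 in, L = 4.1875 in. φR_n = 0.75 × 0.6 × 70 × 0.3535 × 4.1875 = 46.6 kips.
Base metal shear (0.25 in plate): yield φR_n = 1.0×0.6×50×0.25×4.1875 = 31.4 kips; rupture φR_n = 0.75×0.6×65×0.25×4.1875 = 30.6 kips; take 30.6 kips (rupture).
Governing: min(46.6, 30.6) = 30.6 kips → base-metal shear.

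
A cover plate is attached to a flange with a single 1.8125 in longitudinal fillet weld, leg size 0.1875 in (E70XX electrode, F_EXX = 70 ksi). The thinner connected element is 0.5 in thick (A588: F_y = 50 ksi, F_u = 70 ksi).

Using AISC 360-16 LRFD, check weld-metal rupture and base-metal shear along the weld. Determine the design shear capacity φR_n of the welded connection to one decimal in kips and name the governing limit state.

7.6 kips (weld metal governs)

Weld metal: throat = 0.707×0.1875 = 0.13256 in, L = 1.8125 in. φR_n = 0.75 × 0.6 × 70 × 0.13256 × 1.8125 = 7.6 kips.
Base metal shear (0.5 in plate): yield φR_n = 1.0×0.6×50×0.5×1.8125 = 27.2 kips; rupture φR_n = 0.75×0.6×70×0.5×1.8125 = 28.5 kips; take 27.2 kips (yield).
Governing: min(7.6, 27.2) = 7.6 kips → weld metal.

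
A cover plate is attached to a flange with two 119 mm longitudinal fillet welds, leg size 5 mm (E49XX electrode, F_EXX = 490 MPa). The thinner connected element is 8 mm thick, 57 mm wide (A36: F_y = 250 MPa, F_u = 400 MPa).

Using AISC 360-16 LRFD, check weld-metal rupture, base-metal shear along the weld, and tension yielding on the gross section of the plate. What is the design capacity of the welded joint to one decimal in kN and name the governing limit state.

Weld metal: throat = 0.707×5 = 3.535 mm, L = 2×119 = 238 mm. φR_n = 0.75 × 0.6 × 490 × 3.535 × 238 = 185.5 kN.
Base metal shear (8 mm plate): yield φR_n = 1.0×0.6×250×8×238 = 285.6 kN; rupture φR_n = 0.75×0.6×400×8×238 = 342.7 kN; take 285.6 kN (yield).
Tension yield (gross): A_g = 57×8 = 456 mm². φR_n = 0.90 × 250 × 456 = 102.6 kN.
Governing: min(185.5, 285.6, 102.6) = 102.6 kN → gross-section yield.

102.6 kN (gross-section yield governs)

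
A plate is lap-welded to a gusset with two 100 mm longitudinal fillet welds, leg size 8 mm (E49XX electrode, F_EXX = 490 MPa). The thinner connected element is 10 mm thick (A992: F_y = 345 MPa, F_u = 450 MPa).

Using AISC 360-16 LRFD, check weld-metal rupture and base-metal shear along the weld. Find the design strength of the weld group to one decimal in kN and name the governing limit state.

Weld metal: throat = 0.707×8 = 5.656 mm, L = 2×100 = 200 mm. φR_n = 0.75 × 0.6 × 490 × 5.656 × 200 = 249.4 kN.
Base metal shear (10 mm plate): yield φR_n = 1.0×0.6×345×10×200 = 414.0 kN; rupture φR_n = 0.75×0.6×450×10×200 = 405.0 kN; take 405.0 kN (rupture).
Governing: min(249.4, 405.0) = 249.4 kN → weld metal.

249.4 kN (weld metal governs)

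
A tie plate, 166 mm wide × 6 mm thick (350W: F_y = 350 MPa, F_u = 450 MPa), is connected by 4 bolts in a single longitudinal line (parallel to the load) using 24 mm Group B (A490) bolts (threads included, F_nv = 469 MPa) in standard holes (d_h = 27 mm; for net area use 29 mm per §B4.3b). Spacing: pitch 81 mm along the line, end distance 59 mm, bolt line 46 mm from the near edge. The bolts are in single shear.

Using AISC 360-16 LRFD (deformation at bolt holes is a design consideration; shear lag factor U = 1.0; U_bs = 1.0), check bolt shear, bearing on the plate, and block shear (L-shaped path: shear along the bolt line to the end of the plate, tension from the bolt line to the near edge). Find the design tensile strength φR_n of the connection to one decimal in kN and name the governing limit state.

Bolt shear: A_b = π(24)²/4 = 452.39 mm². φR_n = 0.75 × 469 × 452.39 × 4 × 1 = 636.5 kN.
Bearing (6 mm plate, F_u = 450 MPa): end bolts L_c = 59 − 27/2 = 45.5, R_n = min(1.2×45.5×6×450, 2.4×24×6×450) = 147.42 kN/bolt; interior L_c = 81 − 27 = 54, R_n = 155.52 kN/bolt. φR_n = 0.75 × (1×147.42 + 3×155.52) = 460.5 kN.
Block shear: shear path 1×[59+3×81] = 1×302 mm, A_gv = 1812, A_nv = 1×(302 − 3.5×29)×6 = 1203 mm²; tension to near edge: (46 − 0.5×29)×6 = 189 mm². R_n = min(0.6×450×1203, 0.6×350×1812) + 1.0×450×189 = min(324.81, 380.52) + 85.05 = 409.86 kN. φR_n = 0.75 × 409.86 = 307.4 kN.
Governing: min(636.5, 460.5, 307.4) = 307.4 kN → block shear.

307.4 kN (block shear governs)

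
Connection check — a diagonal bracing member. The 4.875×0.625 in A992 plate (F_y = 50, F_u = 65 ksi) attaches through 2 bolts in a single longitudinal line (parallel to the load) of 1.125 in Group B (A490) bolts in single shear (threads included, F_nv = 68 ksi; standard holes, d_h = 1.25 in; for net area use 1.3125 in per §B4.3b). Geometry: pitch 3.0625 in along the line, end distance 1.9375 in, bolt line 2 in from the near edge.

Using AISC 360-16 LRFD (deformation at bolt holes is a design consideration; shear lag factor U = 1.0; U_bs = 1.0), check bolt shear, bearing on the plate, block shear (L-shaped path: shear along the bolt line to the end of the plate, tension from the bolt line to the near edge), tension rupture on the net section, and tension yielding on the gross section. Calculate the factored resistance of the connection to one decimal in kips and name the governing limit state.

96.4 kips (block shear governs)

Bolt shear: A_b = π(1.125)²/4 = 0.99402 in². φR_n = 0.75 × 68 × 0.99402 × 2 × 1 = 101.4 kips.
Bearing (0.625 in plate, F_u = 65 ksi): end bolts L_c = 1.9375 − 1.25/2 = 1.3125, R_n = min(1.2×1.3125×0.625×65, 2.4×1.125×0.625×65) = 63.984 kips/bolt; interior L_c = 3.0625 − 1.25 = 1.8125, R_n = 88.359 kips/bolt. φR_n = 0.75 × (1×63.984 + 1×88.359) = 114.3 kips.
Block shear: shear path 1×[1.9375+1×3.0625] = 1×5 in, A_gv = 3.125, A_nv = 1×(5 − 1.5×1.3125)×0.625 = 1.8945 in²; tension to near edge: (2 − 0.5×1.3125)×0.625 = 0.83984 in². R_n = min(0.6×65×1.8945, 0.6×50×3.125) + 1.0×65×0.83984 = min(73.886, 93.75) + 54.59 = 128.48 kips. φR_n = 0.75 × 128.48 = 96.4 kips.
Tension rupture (net): A_n = (4.875 − 1×1.3125)×0.625 = 2.2266 in² (U = 1.0, A_e = A_n). φR_n = 0.75 × 65 × 2.2266 = 108.5 kips.
Tension yield (gross): A_g = 4.875×0.625 = 3.0469 in². φR_n = 0.90 × 50 × 3.0469 = 137.1 kips.
Governing: min(101.4, 114.3, 96.4, 108.5, 137.1) = 96.4 kips → block shear.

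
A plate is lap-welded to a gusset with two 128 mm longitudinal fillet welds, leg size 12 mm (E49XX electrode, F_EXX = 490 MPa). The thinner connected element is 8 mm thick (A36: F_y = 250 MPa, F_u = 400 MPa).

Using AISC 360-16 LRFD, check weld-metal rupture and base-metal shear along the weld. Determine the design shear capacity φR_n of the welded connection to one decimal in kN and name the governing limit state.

307.2 kN (base-metal shear governs)

Weld metal: throat = 0.707×12 = 8.484 mm, L = 2×128 = 256 mm. φR_n = 0.75 × 0.6 × 490 × 8.484 × 256 = 478.9 kN.
Base metal shear (8 mm plate): yield φR_n = 1.0×0.6×250×8×256 = 307.2 kN; rupture φR_n = 0.75×0.6×400×8×256 = 368.6 kN; take 307.2 kN (yield).
Governing: min(478.9, 307.2) = 307.2 kN → base-metal shear.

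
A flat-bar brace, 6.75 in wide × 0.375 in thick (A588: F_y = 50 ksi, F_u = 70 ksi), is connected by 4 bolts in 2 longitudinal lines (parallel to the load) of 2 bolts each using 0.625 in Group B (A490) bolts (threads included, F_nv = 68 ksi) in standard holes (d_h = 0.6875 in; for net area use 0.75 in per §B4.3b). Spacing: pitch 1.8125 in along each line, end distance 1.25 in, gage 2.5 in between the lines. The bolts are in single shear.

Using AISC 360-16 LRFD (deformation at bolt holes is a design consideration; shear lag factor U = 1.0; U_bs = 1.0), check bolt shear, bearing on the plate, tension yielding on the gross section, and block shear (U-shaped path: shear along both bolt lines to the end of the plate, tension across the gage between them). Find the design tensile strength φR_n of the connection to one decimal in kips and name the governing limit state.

62.6 kips (bolt shear governs)

Bolt shear: A_b = π(0.625)²/4 = 0.3068 in². φR_n = 0.75 × 68 × 0.3068 × 4 × 1 = 62.6 kips.
Bearing (0.375 in plate, F_u = 70 ksi): end bolts L_c = 1.25 − 0.6875/2 = 0.90625, R_n = min(1.2×0.90625×0.375×70, 2.4×0.625×0.375×70) = 28.547 kips/bolt; interior L_c = 1.8125 − 0.6875 = 1.125, R_n = 35.438 kips/bolt. φR_n = 0.75 × (2×28.547 + 2×35.438) = 96.0 kips.
Tension yield (gross): A_g = 6.75×0.375 = 2.5313 in². φR_n = 0.90 × 50 × 2.5313 = 113.9 kips.
Block shear: shear path 2×[1.25+1×1.8125] = 2×3.0625 in, A_gv = 2.2969, A_nv = 2×(3.0625 − 1.5×0.75)×0.375 = 1.4531 in²; tension across gage: (2.5 − 1×0.75)×0.375 = 0.65625 in². R_n = min(0.6×70×1.4531, 0.6×50×2.2969) + 1.0×70×0.65625 = min(61.03, 68.907) + 45.938 = 106.97 kips. φR_n = 0.75 × 106.97 = 80.2 kips.
Governing: min(62.6, 96.0, 113.9, 80.2) = 62.6 kips → bolt shear.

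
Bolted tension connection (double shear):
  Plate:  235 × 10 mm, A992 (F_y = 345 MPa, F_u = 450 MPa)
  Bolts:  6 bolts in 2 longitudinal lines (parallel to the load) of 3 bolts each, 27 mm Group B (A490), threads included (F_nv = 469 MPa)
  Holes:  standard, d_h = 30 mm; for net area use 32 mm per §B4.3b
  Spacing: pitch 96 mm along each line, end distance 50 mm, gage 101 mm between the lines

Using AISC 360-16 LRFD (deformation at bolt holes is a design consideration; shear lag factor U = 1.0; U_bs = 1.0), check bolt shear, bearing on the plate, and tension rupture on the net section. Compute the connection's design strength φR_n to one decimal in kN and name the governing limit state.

577.1 kN (net-section rupture governs)

Bolt shear: A_b = π(27)²/4 = 572.56 mm². φR_n = 0.75 × 469 × 572.56 × 6 × 2 = 2416.8 kN.
Bearing (10 mm plate, F_u = 450 MPa): end bolts L_c = 50 − 30/2 = 35, R_n = min(1.2×35×10×450, 2.4×27×10×450) = 189 kN/bolt; interior L_c = 96 − 30 = 66, R_n = 291.6 kN/bolt. φR_n = 0.75 × (2×189 + 4×291.6) = 1158.3 kN.
Tension rupture (net): A_n = (235 − 2×32)×10 = 1710 mm² (U = 1.0, A_e = A_n). φR_n = 0.75 × 450 × 1710 = 577.1 kN.
Governing: min(2416.8, 1158.3, 577.1) = 577.1 kN → net-section rupture.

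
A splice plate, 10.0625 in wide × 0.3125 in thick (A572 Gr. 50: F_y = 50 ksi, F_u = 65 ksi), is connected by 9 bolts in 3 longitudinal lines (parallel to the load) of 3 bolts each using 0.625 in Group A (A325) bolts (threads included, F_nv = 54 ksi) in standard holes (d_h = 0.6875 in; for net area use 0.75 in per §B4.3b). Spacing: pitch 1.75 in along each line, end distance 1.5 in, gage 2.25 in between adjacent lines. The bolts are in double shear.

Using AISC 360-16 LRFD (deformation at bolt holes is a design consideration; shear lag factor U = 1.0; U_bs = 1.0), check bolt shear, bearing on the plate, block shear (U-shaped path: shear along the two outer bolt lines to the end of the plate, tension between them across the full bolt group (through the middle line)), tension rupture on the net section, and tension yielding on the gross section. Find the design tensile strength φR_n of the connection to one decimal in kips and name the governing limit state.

Bolt shear: A_b = π(0.625)²/4 = 0.3068 in². φR_n = 0.75 × 54 × 0.3068 × 9 × 2 = 223.7 kips.
Bearing (0.3125 in plate, F_u = 65 ksi): end bolts L_c = 1.5 − 0.6875/2 = 1.15625, R_n = min(1.2×1.15625×0.3125×65, 2.4×0.625×0.3125×65) = 28.184 kips/bolt; interior L_c = 1.75 − 0.6875 = 1.0625, R_n = 25.898 kips/bolt. φR_n = 0.75 × (3×28.184 + 6×25.898) = 180.0 kips.
Block shear: shear path 2×[1.5+2×1.75] = 2×5 in, A_gv = 3.125, A_nv = 2×(5 − 2.5×0.75)×0.3125 = 1.9531 in²; tension across gage: (4.5 − 2×0.75)×0.3125 = 0.9375 in². R_n = min(0.6×65×1.9531, 0.6×50×3.125) + 1.0×65×0.9375 = min(76.171, 93.75) + 60.938 = 137.11 kips. φR_n = 0.75 × 137.11 = 102.8 kips.
Tension rupture (net): A_n = (10.0625 − 3×0.75)×0.3125 = 2.4414 in² (U = 1.0, A_e = A_n). φR_n = 0.75 × 65 × 2.4414 = 119.0 kips.
Tension yield (gross): A_g = 10.0625×0.3125 = 3.1445 in². φR_n = 0.90 × 50 × 3.1445 = 141.5 kips.
Governing: min(223.7, 180.0, 102.8, 119.0, 141.5) = 102.8 kips → block shear.

102.8 kips (block shear governs)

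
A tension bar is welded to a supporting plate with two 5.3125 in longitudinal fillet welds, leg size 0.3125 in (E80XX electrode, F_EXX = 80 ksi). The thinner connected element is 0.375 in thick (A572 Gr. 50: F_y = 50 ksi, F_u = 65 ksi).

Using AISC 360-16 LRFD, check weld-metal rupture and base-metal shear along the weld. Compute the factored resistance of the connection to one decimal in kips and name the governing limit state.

Weld metal: throat = 0.707×0.3125 = 0.22094 in, L = 2×5.3125 = 10.625 in. φR_n = 0.75 × 0.6 × 80 × 0.22094 × 10.625 = 84.5 kips.
Base metal shear (0.375 in plate): yield φR_n = 1.0×0.6×50×0.375×10.625 = 119.5 kips; rupture φR_n = 0.75×0.6×65×0.375×10.625 = 116.5 kips; take 116.5 kips (rupture).
Governing: min(84.5, 116.5) = 84.5 kips → weld metal.

84.5 kips (weld metal governs)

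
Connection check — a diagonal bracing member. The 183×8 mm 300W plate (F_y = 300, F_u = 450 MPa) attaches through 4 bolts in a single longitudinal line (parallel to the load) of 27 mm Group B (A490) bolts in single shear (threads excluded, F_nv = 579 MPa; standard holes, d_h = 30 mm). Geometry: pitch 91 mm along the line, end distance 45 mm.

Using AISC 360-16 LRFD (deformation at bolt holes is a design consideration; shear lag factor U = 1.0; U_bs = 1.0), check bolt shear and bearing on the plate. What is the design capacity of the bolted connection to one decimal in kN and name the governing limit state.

Bolt shear: A_b = π(27)²/4 = 572.56 mm². φR_n = 0.75 × 579 × 572.56 × 4 × 1 = 994.5 kN.
Bearing (8 mm plate, F_u = 450 MPa): end bolts L_c = 45 − 30/2 = 30, R_n = min(1.2×30×8×450, 2.4×27×8×450) = 129.6 kN/bolt; interior L_c = 91 − 30 = 61, R_n = 233.28 kN/bolt. φR_n = 0.75 × (1×129.6 + 3×233.28) = 622.1 kN.
Governing: min(994.5, 622.1) = 622.1 kN → bearing.

622.1 kN (bearing governs)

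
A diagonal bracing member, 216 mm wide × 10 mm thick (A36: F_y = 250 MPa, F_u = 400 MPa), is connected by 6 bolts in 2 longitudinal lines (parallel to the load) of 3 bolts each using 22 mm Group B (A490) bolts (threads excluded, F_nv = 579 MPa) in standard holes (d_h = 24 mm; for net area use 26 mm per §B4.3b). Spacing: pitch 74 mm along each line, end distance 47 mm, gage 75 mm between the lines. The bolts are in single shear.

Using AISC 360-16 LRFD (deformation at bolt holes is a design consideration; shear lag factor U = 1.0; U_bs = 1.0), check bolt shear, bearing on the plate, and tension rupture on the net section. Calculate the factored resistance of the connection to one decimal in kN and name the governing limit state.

Bolt shear: A_b = π(22)²/4 = 380.13 mm². φR_n = 0.75 × 579 × 380.13 × 6 × 1 = 990.4 kN.
Bearing (10 mm plate, F_u = 400 MPa): end bolts L_c = 47 − 24/2 = 35, R_n = min(1.2×35×10×400, 2.4×22×10×400) = 168 kN/bolt; interior L_c = 74 − 24 = 50, R_n = 211.2 kN/bolt. φR_n = 0.75 × (2×168 + 4×211.2) = 885.6 kN.
Tension rupture (net): A_n = (216 − 2×26)×10 = 1640 mm² (U = 1.0, A_e = A_n). φR_n = 0.75 × 400 × 1640 = 492.0 kN.
Governing: min(990.4, 885.6, 492.0) = 492.0 kN → net-section rupture.

492.0 kN (net-section rupture governs)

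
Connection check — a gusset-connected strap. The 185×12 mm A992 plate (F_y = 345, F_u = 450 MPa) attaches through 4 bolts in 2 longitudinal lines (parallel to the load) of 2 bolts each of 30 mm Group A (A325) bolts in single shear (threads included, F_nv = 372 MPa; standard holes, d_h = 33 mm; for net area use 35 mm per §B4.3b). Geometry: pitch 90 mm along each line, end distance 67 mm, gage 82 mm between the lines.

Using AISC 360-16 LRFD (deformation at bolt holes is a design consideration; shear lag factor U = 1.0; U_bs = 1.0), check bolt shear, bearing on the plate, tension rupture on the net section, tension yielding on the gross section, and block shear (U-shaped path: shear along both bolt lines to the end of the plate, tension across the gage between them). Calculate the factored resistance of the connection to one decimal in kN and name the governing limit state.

Bolt shear: A_b = π(30)²/4 = 706.86 mm². φR_n = 0.75 × 372 × 706.86 × 4 × 1 = 788.9 kN.
Bearing (12 mm plate, F_u = 450 MPa): end bolts L_c = 67 − 33/2 = 50.5, R_n = min(1.2×50.5×12×450, 2.4×30×12×450) = 327.24 kN/bolt; interior L_c = 90 − 33 = 57, R_n = 369.36 kN/bolt. φR_n = 0.75 × (2×327.24 + 2×369.36) = 1044.9 kN.
Tension rupture (net): A_n = (185 − 2×35)×12 = 1380 mm² (U = 1.0, A_e = A_n). φR_n = 0.75 × 450 × 1380 = 465.8 kN.
Tension yield (gross): A_g = 185×12 = 2220 mm². φR_n = 0.90 × 345 × 2220 = 689.3 kN.
Block shear: shear path 2×[67+1×90] = 2×157 mm, A_gv = 3768, A_nv = 2×(157 − 1.5×35)×12 = 2508 mm²; tension across gage: (82 − 1×35)×12 = 564 mm². R_n = min(0.6×450×2508, 0.6×345×3768) + 1.0×450×564 = min(677.16, 779.98) + 253.8 = 930.96 kN. φR_n = 0.75 × 930.96 = 698.2 kN.
Governing: min(788.9, 1044.9, 465.8, 689.3, 698.2) = 465.8 kN → net-section rupture.

465.8 kN (net-section rupture governs)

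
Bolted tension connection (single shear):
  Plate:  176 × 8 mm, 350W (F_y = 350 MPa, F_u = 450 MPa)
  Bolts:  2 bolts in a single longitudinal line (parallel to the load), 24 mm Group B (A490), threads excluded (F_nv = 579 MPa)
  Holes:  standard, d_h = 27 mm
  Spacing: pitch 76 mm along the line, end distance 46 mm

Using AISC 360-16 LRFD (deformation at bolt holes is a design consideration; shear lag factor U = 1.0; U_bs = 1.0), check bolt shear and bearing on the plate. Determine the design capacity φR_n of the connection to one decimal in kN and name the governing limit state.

Bolt shear: A_b = π(24)²/4 = 452.39 mm². φR_n = 0.75 × 579 × 452.39 × 2 × 1 = 392.9 kN.
Bearing (8 mm plate, F_u = 450 MPa): end bolts L_c = 46 − 27/2 = 32.5, R_n = min(1.2×32.5×8×450, 2.4×24×8×450) = 140.4 kN/bolt; interior L_c = 76 − 27 = 49, R_n = 207.36 kN/bolt. φR_n = 0.75 × (1×140.4 + 1×207.36) = 260.8 kN.
Governing: min(392.9, 260.8) = 260.8 kN → bearing.

260.8 kN (bearing governs)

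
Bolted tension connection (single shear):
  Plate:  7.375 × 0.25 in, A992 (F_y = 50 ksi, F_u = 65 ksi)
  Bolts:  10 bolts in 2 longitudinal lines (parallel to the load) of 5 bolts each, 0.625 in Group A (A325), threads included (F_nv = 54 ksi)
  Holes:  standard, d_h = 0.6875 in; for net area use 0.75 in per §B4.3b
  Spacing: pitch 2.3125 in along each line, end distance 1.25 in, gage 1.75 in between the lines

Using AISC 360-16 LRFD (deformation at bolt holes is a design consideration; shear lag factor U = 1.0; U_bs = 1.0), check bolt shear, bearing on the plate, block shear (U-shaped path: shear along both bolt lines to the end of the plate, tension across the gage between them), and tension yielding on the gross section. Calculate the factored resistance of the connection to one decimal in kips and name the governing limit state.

83.0 kips (gross-section yield governs)

Bolt shear: A_b = π(0.625)²/4 = 0.3068 in². φR_n = 0.75 × 54 × 0.3068 × 10 × 1 = 124.3 kips.
Bearing (0.25 in plate, F_u = 65 ksi): end bolts L_c = 1.25 − 0.6875/2 = 0.90625, R_n = min(1.2×0.90625×0.25×65, 2.4×0.625×0.25×65) = 17.672 kips/bolt; interior L_c = 2.3125 − 0.6875 = 1.625, R_n = 24.375 kips/bolt. φR_n = 0.75 × (2×17.672 + 8×24.375) = 172.8 kips.
Block shear: shear path 2×[1.25+4×2.3125] = 2×10.5 in, A_gv = 5.25, A_nv = 2×(10.5 − 4.5×0.75)×0.25 = 3.5625 in²; tension across gage: (1.75 − 1×0.75)×0.25 = 0.25 in². R_n = min(0.6×65×3.5625, 0.6×50×5.25) + 1.0×65×0.25 = min(138.94, 157.5) + 16.25 = 155.19 kips. φR_n = 0.75 × 155.19 = 116.4 kips.
Tension yield (gross): A_g = 7.375×0.25 = 1.8438 in². φR_n = 0.90 × 50 × 1.8438 = 83.0 kips.
Governing: min(124.3, 172.8, 116.4, 83.0) = 83.0 kips → gross-section yield.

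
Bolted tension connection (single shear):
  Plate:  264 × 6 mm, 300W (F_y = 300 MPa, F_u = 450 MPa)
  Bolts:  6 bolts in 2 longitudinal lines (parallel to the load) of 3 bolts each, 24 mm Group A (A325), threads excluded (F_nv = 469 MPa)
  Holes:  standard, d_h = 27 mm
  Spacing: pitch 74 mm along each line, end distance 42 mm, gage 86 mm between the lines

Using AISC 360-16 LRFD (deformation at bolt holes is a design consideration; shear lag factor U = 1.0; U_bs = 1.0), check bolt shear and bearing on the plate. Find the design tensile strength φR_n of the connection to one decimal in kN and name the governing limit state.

595.4 kN (bearing governs)

Bolt shear: A_b = π(24)²/4 = 452.39 mm². φR_n = 0.75 × 469 × 452.39 × 6 × 1 = 954.8 kN.
Bearing (6 mm plate, F_u = 450 MPa): end bolts L_c = 42 − 27/2 = 28.5, R_n = min(1.2×28.5×6×450, 2.4×24×6×450) = 92.34 kN/bolt; interior L_c = 74 − 27 = 47, R_n = 152.28 kN/bolt. φR_n = 0.75 × (2×92.34 + 4×152.28) = 595.4 kN.
Governing: min(954.8, 595.4) = 595.4 kN → bearing.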